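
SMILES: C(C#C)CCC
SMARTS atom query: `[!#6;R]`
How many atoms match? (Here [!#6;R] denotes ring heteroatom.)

Check the 6 heavy atoms by environment: 6× C (acyclic) → no.
No environment satisfies the query, so 0 matching atoms.

0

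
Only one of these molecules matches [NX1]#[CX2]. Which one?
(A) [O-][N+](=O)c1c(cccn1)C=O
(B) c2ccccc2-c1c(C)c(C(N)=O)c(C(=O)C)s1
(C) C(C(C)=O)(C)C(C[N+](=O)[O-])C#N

[NX1]#[CX2] describes a nitrogen triple-bonded to a two-connected carbon (a nitrile).
(A) has a nitro group (-[N+](=O)[O-]) but there is no C#N triple bond.
(B) has a primary amide (-C(=O)NH2) but the nitrogen is NX3, not NX1.
(C) contains a nitrile (-C#N), which satisfies every atom and bond constraint.
So the answer is (C).

C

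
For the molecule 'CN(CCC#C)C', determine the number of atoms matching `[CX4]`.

The query [CX4] means: C with X4: aliphatic carbon with exactly 4 total connections (bonds + H).
Check the 7 heavy atoms by environment: 4× C (X4) → match; 2× C (X2) → no; 1× N (X3) → no.
That gives 4 matching atoms.

4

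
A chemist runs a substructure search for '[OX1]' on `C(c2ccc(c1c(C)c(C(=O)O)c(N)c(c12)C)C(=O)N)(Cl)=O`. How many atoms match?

The query [OX1] means: aliphatic oxygen with one total connection — typically a carbonyl =O or an oxide.
Check the 22 heavy atoms by environment: 10× c (aromatic, X3) → no; 3× C (X3) → no; 3× O (X1) → match; 1× O (X2) → no; 2× C (X4) → no; 2× N (X3) → no; 1× Cl (X1) → no.
That gives 3 matching atoms.

3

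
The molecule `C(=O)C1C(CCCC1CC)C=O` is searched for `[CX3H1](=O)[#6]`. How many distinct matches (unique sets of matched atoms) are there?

[CX3H1](=O)[#6] is the SMARTS for an aldehyde: an sp2 carbon with one H, double-bonded to O and single-bonded to carbon.
The molecule carries 2 separate instances of an aldehyde (-CHO) meeting every constraint; each maps to a distinct set of atoms, giving 2 matches.

2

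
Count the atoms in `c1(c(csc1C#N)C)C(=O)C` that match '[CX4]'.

The query [CX4] means: C with X4: aliphatic carbon with exactly 4 total connections (bonds + H).
Check the 11 heavy atoms by environment: 1× s (aromatic, X2) → no; 4× c (aromatic, X3) → no; 1× C (X2) → no; 1× N (X1) → no; 1× C (X3) → no; 1× O (X1) → no; 2× C (X4) → match.
That gives 2 matching atoms.

2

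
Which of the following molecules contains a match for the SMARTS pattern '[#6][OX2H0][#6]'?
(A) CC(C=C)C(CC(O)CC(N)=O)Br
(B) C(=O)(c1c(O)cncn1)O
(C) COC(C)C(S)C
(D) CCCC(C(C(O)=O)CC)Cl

C

[#6][OX2H0][#6] describes an aliphatic oxygen bridging two carbons with no H on the oxygen (an ether).
(A) has a hydroxyl group (-OH) but the oxygen has H1, not H0 bridging two carbons.
(B) has a hydroxyl group (-OH) but the oxygen has H1, not H0 bridging two carbons.
(C) contains a methoxy ether (-OCH3), which satisfies every atom and bond constraint.
(D) has a carboxylic acid group (-C(=O)OH) but the -OH oxygen has H1; the =O is OX1, not OX2.
So the answer is (C).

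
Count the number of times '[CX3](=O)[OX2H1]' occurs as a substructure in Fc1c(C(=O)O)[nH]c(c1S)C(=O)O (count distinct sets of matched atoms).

[CX3](=O)[OX2H1] is the SMARTS for a carboxylic acid: an sp2 carbon double-bonded to O and single-bonded to an -OH oxygen.
The molecule carries 2 separate instances of a carboxylic acid group (-C(=O)OH) meeting every constraint; each maps to a distinct set of atoms, giving 2 matches.

2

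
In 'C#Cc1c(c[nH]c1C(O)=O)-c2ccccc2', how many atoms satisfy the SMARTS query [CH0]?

2

The query [CH0] means: aliphatic carbon with no attached hydrogen.
Check the 16 heavy atoms by environment: 1× n (aromatic, H1) → no; 6× c (aromatic, H1) → no; 4× c (aromatic, H0) → no; 2× C (H0) → match; 1× C (H1) → no; 1× O (H0) → no; 1× O (H1) → no.
That gives 2 matching atoms.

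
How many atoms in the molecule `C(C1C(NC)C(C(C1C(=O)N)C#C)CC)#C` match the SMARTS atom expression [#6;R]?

The query [#6;R] means: carbon that is part of a ring.
Check the 16 heavy atoms by environment: 5× C (in 5-ring) → match; 8× C (acyclic) → no; 1× O (acyclic) → no; 2× N (acyclic) → no.
That gives 5 matching atoms.

5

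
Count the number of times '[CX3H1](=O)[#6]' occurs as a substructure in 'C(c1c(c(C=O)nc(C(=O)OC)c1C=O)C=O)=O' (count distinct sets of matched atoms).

[CX3H1](=O)[#6] is the SMARTS for an aldehyde: an sp2 carbon with one H, double-bonded to O and single-bonded to carbon.
The molecule carries 4 separate instances of an aldehyde (-CHO) meeting every constraint; each maps to a distinct set of atoms, giving 4 matches.

4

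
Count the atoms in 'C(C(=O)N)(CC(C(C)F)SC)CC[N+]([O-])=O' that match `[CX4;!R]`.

The query [CX4;!R] means: aliphatic carbon with four total connections, not in a ring.
Check the 16 heavy atoms by environment: 8× C (X4, acyclic) → match; 1× S (X2, acyclic) → no; 1× F (X1, acyclic) → no; 1× N (charge +1, X3, acyclic) → no; 1× O (charge -1, X1, acyclic) → no; 2× O (X1, acyclic) → no; 1× C (X3, acyclic) → no; 1× N (X3, acyclic) → no.
That gives 8 matching atoms.

8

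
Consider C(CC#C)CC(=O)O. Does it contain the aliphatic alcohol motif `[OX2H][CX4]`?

The pattern [OX2H][CX4] describes a hydroxyl oxygen bound to an sp3 (X4) carbon — an aliphatic alcohol.
The closest candidate here is a carboxylic acid group (-C(=O)OH), but the -OH is on a CX3 carbonyl carbon, not a CX4 carbon. No other fragment satisfies the full query, so there is no match.

No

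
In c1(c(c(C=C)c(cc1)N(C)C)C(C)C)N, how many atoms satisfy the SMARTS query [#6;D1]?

5

Check the 15 heavy atoms by environment: 4× c (aromatic, D3) → no; 2× c (aromatic, D2) → no; 1× C (D3) → no; 5× C (D1) → match; 1× C (D2) → no; 1× N (D3) → no; 1× N (D1) → no.
That gives 5 matching atoms.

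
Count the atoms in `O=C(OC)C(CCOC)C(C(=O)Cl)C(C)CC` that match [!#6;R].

0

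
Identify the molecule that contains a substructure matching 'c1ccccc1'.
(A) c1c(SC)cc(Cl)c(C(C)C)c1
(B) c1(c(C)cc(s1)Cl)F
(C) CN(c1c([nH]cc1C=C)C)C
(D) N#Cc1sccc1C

A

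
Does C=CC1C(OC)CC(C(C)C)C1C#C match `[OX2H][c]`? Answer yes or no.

No

The pattern [OX2H][c] describes a hydroxyl oxygen attached to an aromatic carbon — a phenol.
The closest candidate here is a methoxy ether (-OCH3), but the oxygen has H0, not H1. No other fragment satisfies the full query, so there is no match.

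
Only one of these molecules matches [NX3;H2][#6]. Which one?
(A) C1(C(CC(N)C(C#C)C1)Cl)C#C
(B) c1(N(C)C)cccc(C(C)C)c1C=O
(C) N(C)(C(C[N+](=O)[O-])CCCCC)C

A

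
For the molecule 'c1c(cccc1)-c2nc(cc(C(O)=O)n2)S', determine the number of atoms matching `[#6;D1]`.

0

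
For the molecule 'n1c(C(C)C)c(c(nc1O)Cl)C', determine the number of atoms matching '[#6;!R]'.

The query [#6;!R] means: carbon not in any ring.
Check the 12 heavy atoms by environment: 2× n (aromatic, in 6-ring) → no; 4× c (aromatic, in 6-ring) → no; 1× O (acyclic) → no; 4× C (acyclic) → match; 1× Cl (acyclic) → no.
That gives 4 matching atoms.

4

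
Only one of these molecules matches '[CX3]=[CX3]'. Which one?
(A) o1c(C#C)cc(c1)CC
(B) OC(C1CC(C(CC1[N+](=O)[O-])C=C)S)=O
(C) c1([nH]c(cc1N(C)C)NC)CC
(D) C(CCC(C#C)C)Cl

B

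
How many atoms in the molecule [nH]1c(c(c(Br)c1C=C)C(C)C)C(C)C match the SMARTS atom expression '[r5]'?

The query [r5] means: r5 matches atoms in a five-membered ring.
Check the 14 heavy atoms by environment: 1× n (aromatic, in 5-ring) → match; 4× c (aromatic, in 5-ring) → match; 8× C (acyclic) → no; 1× Br (acyclic) → no.
Summing the matching environments: 1 + 4 = 5 matching atoms.

5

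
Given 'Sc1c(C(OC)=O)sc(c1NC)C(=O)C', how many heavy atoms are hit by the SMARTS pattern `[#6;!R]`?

5

The query [#6;!R] means: carbon not in any ring.
Check the 15 heavy atoms by environment: 1× s (aromatic, in 5-ring) → no; 4× c (aromatic, in 5-ring) → no; 1× S (acyclic) → no; 5× C (acyclic) → match; 3× O (acyclic) → no; 1× N (acyclic) → no.
That gives 5 matching atoms.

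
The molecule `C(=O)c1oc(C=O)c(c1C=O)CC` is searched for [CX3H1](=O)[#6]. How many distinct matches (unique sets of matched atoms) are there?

3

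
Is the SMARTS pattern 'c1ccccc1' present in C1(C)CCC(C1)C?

No

The pattern c1ccccc1 describes six aromatic carbons in a ring — a benzene ring.
The closest candidate here is a methyl group (-CH3), but no six-membered all-carbon aromatic ring is present. No other fragment satisfies the full query, so there is no match.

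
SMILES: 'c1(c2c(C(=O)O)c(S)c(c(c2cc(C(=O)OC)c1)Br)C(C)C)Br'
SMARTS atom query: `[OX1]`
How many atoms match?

2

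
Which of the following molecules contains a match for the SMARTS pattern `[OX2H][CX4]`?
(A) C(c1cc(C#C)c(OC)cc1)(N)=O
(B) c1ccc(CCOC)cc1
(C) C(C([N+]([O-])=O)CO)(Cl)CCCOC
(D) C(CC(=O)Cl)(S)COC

C

[OX2H][CX4] describes a hydroxyl oxygen bound to an sp3 (X4) carbon (an aliphatic alcohol).
(A) has a methoxy ether (-OCH3) but the oxygen has H0 (ether), not H1.
(B) has a methoxy ether (-OCH3) but the oxygen has H0 (ether), not H1.
(C) contains a hydroxyl group (-OH), which satisfies every atom and bond constraint.
(D) has a methoxy ether (-OCH3) but the oxygen has H0 (ether), not H1.
So the answer is (C).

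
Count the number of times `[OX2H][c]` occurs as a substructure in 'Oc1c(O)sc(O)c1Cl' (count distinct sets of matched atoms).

[OX2H][c] is the SMARTS for a phenol: a hydroxyl oxygen attached to an aromatic carbon.
The molecule carries 3 separate instances of a hydroxyl group (-OH) meeting every constraint; each maps to a distinct set of atoms, giving 3 matches.

3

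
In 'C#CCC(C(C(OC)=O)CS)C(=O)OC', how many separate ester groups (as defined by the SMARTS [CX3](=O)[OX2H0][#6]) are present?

[CX3](=O)[OX2H0][#6] is the SMARTS for an ester: a carbonyl carbon bonded to an oxygen that is itself bonded to carbon (no H on that O).
The molecule carries 2 separate instances of a methyl-ester group (-C(=O)OCH3) meeting every constraint; each maps to a distinct set of atoms, giving 2 matches.

2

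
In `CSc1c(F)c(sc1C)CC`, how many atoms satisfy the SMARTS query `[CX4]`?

4

The query [CX4] means: C with X4: aliphatic carbon with exactly 4 total connections (bonds + H).
Check the 11 heavy atoms by environment: 1× s (aromatic, X2) → no; 4× c (aromatic, X3) → no; 4× C (X4) → match; 1× S (X2) → no; 1× F (X1) → no.
That gives 4 matching atoms.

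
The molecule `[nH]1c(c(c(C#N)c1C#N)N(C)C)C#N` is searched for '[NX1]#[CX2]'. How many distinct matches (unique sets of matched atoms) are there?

[NX1]#[CX2] is the SMARTS for a nitrile: a nitrogen triple-bonded to a two-connected carbon.
The molecule carries 3 separate instances of a nitrile (-C#N) meeting every constraint; each maps to a distinct set of atoms, giving 3 matches.

3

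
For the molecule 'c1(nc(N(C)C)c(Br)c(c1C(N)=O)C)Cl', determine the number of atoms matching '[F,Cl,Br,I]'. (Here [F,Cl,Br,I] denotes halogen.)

2

Check the 15 heavy atoms by environment: 1× n (aromatic) → no; 5× c (aromatic) → no; 2× N → no; 4× C → no; 1× Cl → match; 1× O → no; 1× Br → match.
Summing the matching environments: 1 + 1 = 2 matching atoms.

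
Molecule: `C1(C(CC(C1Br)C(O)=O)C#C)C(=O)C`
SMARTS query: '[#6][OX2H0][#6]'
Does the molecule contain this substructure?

No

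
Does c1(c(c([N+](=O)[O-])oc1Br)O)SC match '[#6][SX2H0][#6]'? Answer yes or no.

The pattern [#6][SX2H0][#6] describes an aliphatic sulfur bridging two carbons with no H on the sulfur — a thioether.
The molecule carries a methylthio ether (-SCH3), whose atoms satisfy every constraint of the query, so the pattern matches.

Yes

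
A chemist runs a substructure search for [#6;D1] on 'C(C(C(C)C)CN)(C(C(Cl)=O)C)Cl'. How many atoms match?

3

The query [#6;D1] means: carbon bonded to exactly one heavy atom.
Check the 13 heavy atoms by environment: 1× C (D2) → no; 5× C (D3) → no; 3× C (D1) → match; 2× Cl (D1) → no; 1× N (D1) → no; 1× O (D1) → no.
That gives 3 matching atoms.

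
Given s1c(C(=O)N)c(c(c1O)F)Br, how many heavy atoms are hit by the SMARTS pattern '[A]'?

The query [A] means: A matches any aliphatic (non-aromatic) heavy atom.
Check the 11 heavy atoms by environment: 1× s (aromatic) → no; 4× c (aromatic) → no; 1× C → match; 2× O → match; 1× N → match; 1× F → match; 1× Br → match.
Summing the matching environments: 1 + 2 + 1 + 1 + 1 = 6 matching atoms.

6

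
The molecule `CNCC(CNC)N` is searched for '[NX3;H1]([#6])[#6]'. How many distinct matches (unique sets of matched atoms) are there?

[NX3;H1]([#6])[#6] is the SMARTS for a secondary amine: a trivalent nitrogen with one H, bonded to two carbons.
The molecule carries 2 separate instances of an N-methylamino group (-NHCH3) meeting every constraint; each maps to a distinct set of atoms, giving 2 matches.

2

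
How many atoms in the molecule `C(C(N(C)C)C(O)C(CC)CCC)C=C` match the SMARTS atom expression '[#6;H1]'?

The query [#6;H1] means: any carbon bearing exactly one hydrogen.
Check the 15 heavy atoms by environment: 5× C (H2) → no; 4× C (H1) → match; 4× C (H3) → no; 1× N (H0) → no; 1× O (H1) → no.
That gives 4 matching atoms.

4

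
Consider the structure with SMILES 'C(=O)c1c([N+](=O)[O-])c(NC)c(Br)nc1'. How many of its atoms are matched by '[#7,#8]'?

Check the 14 heavy atoms by environment: 1× n (aromatic) → match; 5× c (aromatic) → no; 1× N (charge +1) → match; 1× O (charge -1) → match; 2× O → match; 2× C → no; 1× N → match; 1× Br → no.
Summing the matching environments: 1 + 1 + 1 + 2 + 1 = 6 matching atoms.

6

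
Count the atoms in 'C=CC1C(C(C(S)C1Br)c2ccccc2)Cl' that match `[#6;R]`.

11

The query [#6;R] means: carbon that is part of a ring.
Check the 16 heavy atoms by environment: 5× C (in 5-ring) → match; 1× Cl (acyclic) → no; 1× S (acyclic) → no; 2× C (acyclic) → no; 6× c (aromatic, in 6-ring) → match; 1× Br (acyclic) → no.
Summing the matching environments: 5 + 6 = 11 matching atoms.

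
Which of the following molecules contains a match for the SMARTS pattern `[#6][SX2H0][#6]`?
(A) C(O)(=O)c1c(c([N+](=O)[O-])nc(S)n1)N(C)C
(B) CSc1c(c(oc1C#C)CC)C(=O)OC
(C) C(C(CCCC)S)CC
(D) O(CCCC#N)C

B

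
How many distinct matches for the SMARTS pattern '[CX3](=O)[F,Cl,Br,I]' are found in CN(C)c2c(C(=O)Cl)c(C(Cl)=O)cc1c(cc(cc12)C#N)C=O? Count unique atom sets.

[CX3](=O)[F,Cl,Br,I] is the SMARTS for an acyl halide: a carbonyl carbon bonded to a halogen.
The molecule carries 2 separate instances of an acyl chloride (-C(=O)Cl) meeting every constraint; each maps to a distinct set of atoms, giving 2 matches.

2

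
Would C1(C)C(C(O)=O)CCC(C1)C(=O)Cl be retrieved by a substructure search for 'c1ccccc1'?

The pattern c1ccccc1 describes six aromatic carbons in a ring — a benzene ring.
The closest candidate here is a methyl group (-CH3), but no six-membered all-carbon aromatic ring is present. No other fragment satisfies the full query, so there is no match.

No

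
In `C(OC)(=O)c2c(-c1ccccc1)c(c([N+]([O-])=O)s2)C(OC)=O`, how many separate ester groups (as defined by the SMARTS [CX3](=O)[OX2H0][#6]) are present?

2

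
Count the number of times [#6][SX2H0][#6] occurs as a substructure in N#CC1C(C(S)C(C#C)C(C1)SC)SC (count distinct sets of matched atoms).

2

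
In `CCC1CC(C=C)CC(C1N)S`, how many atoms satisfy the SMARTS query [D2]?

4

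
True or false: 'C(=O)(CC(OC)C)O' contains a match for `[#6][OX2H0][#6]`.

The pattern [#6][OX2H0][#6] describes an aliphatic oxygen bridging two carbons with no H on the oxygen — an ether.
The molecule carries a methoxy ether (-OCH3), whose atoms satisfy every constraint of the query, so the pattern matches.

True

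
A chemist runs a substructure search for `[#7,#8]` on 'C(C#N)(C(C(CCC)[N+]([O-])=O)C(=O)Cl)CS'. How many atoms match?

The query [#7,#8] means: nitrogen or oxygen (comma = OR).
Check the 16 heavy atoms by environment: 9× C → no; 1× N → match; 2× O → match; 1× Cl → no; 1× N (charge +1) → match; 1× O (charge -1) → match; 1× S → no.
Summing the matching environments: 1 + 2 + 1 + 1 = 5 matching atoms.

5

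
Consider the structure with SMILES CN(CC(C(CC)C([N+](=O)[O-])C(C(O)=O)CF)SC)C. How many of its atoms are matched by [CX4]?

The query [CX4] means: C with X4: aliphatic carbon with exactly 4 total connections (bonds + H).
Check the 20 heavy atoms by environment: 11× C (X4) → match; 1× C (X3) → no; 2× O (X1) → no; 1× O (X2) → no; 1× F (X1) → no; 1× N (X3) → no; 1× N (charge +1, X3) → no; 1× O (charge -1, X1) → no; 1× S (X2) → no.
That gives 11 matching atoms.

11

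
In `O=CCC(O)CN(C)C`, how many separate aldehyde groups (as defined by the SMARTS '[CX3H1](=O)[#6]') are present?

[CX3H1](=O)[#6] is the SMARTS for an aldehyde: an sp2 carbon with one H, double-bonded to O and single-bonded to carbon.
Exactly one fragment in the molecule meets all constraints, giving 1 match.

1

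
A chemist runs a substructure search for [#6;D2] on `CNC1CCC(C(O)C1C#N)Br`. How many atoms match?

Check the 12 heavy atoms by environment: 4× C (D3) → no; 3× C (D2) → match; 1× N (D1) → no; 1× O (D1) → no; 1× Br (D1) → no; 1× N (D2) → no; 1× C (D1) → no.
That gives 3 matching atoms.

3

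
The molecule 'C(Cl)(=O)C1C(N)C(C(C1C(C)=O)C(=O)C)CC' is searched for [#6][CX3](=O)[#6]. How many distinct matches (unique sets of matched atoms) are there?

[#6][CX3](=O)[#6] is the SMARTS for a ketone: a carbonyl carbon (no H) flanked by two carbons.
The molecule carries 2 separate instances of an acetyl/ketone group (-C(=O)CH3) meeting every constraint; each maps to a distinct set of atoms, giving 2 matches.

2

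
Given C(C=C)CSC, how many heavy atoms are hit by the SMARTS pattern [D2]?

4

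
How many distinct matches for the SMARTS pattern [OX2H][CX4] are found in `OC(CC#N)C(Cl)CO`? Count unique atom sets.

2

[OX2H][CX4] is the SMARTS for an aliphatic alcohol: a hydroxyl oxygen bound to an sp3 (X4) carbon.
The molecule carries 2 separate instances of a hydroxyl group (-OH) meeting every constraint; each maps to a distinct set of atoms, giving 2 matches.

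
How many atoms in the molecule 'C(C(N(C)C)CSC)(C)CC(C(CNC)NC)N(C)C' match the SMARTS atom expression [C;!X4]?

The query [C;!X4] means: aliphatic carbon that does not have four total connections.
Check the 20 heavy atoms by environment: 15× C (X4) → no; 4× N (X3) → no; 1× S (X2) → no.
No environment satisfies the query, so 0 matching atoms.

0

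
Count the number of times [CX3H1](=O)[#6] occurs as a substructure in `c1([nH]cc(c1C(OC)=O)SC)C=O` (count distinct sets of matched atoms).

1

[CX3H1](=O)[#6] is the SMARTS for an aldehyde: an sp2 carbon with one H, double-bonded to O and single-bonded to carbon.
Exactly one fragment in the molecule meets all constraints, giving 1 match.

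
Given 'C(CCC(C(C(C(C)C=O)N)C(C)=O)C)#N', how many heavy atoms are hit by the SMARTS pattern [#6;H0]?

The query [#6;H0] means: any carbon with no attached hydrogen.
Check the 16 heavy atoms by environment: 3× C (H3) → no; 5× C (H1) → no; 2× C (H2) → no; 2× O (H0) → no; 2× C (H0) → match; 1× N (H0) → no; 1× N (H2) → no.
That gives 2 matching atoms.

2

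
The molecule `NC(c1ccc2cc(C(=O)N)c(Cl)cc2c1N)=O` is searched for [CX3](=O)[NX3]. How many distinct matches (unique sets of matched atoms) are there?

[CX3](=O)[NX3] is the SMARTS for an amide: a carbonyl carbon bonded to a trivalent nitrogen.
The molecule carries 2 separate instances of a primary amide (-C(=O)NH2) meeting every constraint; each maps to a distinct set of atoms, giving 2 matches.

2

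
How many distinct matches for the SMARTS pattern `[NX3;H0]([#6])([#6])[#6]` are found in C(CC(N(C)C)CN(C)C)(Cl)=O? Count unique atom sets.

2

[NX3;H0]([#6])([#6])[#6] is the SMARTS for a tertiary amine: a trivalent nitrogen with no H, bonded to three carbons.
The molecule carries 2 separate instances of a dimethylamino group (-N(CH3)2) meeting every constraint; each maps to a distinct set of atoms, giving 2 matches.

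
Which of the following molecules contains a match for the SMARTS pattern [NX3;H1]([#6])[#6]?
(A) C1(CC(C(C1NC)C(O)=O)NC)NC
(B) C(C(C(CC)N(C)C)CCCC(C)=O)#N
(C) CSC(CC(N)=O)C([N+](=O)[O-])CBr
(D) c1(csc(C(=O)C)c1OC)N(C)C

A

[NX3;H1]([#6])[#6] describes a trivalent nitrogen with one H, bonded to two carbons (a secondary amine).
(A) contains an N-methylamino group (-NHCH3), which satisfies every atom and bond constraint.
(B) has a dimethylamino group (-N(CH3)2) but the nitrogen has H0, not H1.
(C) has a primary amide (-C(=O)NH2) but the -C(=O)NH2 nitrogen has H2, not H1.
(D) has a dimethylamino group (-N(CH3)2) but the nitrogen has H0, not H1.
So the answer is (A).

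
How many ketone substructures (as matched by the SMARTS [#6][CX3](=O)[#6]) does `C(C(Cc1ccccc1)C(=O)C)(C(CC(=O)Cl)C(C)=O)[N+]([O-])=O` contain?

[#6][CX3](=O)[#6] is the SMARTS for a ketone: a carbonyl carbon (no H) flanked by two carbons.
The molecule carries 2 separate instances of an acetyl/ketone group (-C(=O)CH3) meeting every constraint; each maps to a distinct set of atoms, giving 2 matches.

2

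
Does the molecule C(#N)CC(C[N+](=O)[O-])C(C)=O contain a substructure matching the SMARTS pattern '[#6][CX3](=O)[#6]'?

Yes

The pattern [#6][CX3](=O)[#6] describes a carbonyl carbon (no H) flanked by two carbons — a ketone.
The molecule carries an acetyl/ketone group (-C(=O)CH3), whose atoms satisfy every constraint of the query, so the pattern matches.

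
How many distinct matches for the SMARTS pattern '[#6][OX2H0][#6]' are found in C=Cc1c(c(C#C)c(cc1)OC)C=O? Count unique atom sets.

[#6][OX2H0][#6] is the SMARTS for an ether: an aliphatic oxygen bridging two carbons with no H on the oxygen.
Exactly one fragment in the molecule meets all constraints, giving 1 match.

1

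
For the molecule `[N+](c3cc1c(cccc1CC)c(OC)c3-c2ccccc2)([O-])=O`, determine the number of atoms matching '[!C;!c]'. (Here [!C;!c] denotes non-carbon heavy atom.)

4

The query [!C;!c] means: neither aliphatic nor aromatic carbon — same as [!#6].
Check the 23 heavy atoms by environment: 16× c (aromatic) → no; 3× C → no; 2× O → match; 1× N (charge +1) → match; 1× O (charge -1) → match.
Summing the matching environments: 2 + 1 + 1 = 4 matching atoms.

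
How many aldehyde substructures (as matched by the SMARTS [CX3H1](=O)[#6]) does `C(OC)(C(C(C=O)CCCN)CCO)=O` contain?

1

[CX3H1](=O)[#6] is the SMARTS for an aldehyde: an sp2 carbon with one H, double-bonded to O and single-bonded to carbon.
Exactly one fragment in the molecule meets all constraints, giving 1 match.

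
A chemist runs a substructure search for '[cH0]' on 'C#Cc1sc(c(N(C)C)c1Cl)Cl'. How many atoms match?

4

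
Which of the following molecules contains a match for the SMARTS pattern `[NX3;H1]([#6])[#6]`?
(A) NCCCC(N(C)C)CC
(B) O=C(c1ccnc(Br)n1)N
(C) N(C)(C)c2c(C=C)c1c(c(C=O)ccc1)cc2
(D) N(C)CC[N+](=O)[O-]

[NX3;H1]([#6])[#6] describes a trivalent nitrogen with one H, bonded to two carbons (a secondary amine).
(A) has a primary amino group (-NH2) but the nitrogen has H2 and only one carbon neighbour.
(B) has a primary amide (-C(=O)NH2) but the -C(=O)NH2 nitrogen has H2, not H1.
(C) has a dimethylamino group (-N(CH3)2) but the nitrogen has H0, not H1.
(D) contains an N-methylamino group (-NHCH3), which satisfies every atom and bond constraint.
So the answer is (D).

D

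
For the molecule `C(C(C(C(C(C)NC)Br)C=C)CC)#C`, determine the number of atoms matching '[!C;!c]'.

2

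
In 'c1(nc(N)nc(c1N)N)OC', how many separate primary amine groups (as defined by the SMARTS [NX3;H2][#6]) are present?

3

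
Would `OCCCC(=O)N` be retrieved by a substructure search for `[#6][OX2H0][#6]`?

No

The pattern [#6][OX2H0][#6] describes an aliphatic oxygen bridging two carbons with no H on the oxygen — an ether.
The closest candidate here is a hydroxyl group (-OH), but the oxygen has H1, not H0 bridging two carbons. No other fragment satisfies the full query, so there is no match.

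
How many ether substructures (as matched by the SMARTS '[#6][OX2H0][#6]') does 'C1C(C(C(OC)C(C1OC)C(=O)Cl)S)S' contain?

[#6][OX2H0][#6] is the SMARTS for an ether: an aliphatic oxygen bridging two carbons with no H on the oxygen.
The molecule carries 2 separate instances of a methoxy ether (-OCH3) meeting every constraint; each maps to a distinct set of atoms, giving 2 matches.

2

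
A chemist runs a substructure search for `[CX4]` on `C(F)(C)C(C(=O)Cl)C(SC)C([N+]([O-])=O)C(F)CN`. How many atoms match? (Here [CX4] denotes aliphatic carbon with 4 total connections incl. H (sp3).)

8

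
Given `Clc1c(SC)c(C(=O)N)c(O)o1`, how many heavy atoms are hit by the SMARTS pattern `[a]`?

The query [a] means: a matches any aromatic atom.
Check the 12 heavy atoms by environment: 1× o (aromatic) → match; 4× c (aromatic) → match; 2× C → no; 2× O → no; 1× N → no; 1× Cl → no; 1× S → no.
Summing the matching environments: 1 + 4 = 5 matching atoms.

5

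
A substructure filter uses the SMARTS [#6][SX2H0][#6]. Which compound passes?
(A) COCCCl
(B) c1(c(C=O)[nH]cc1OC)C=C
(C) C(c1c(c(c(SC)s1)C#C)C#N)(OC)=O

C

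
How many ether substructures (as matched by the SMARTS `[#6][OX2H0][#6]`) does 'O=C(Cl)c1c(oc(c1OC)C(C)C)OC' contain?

2

[#6][OX2H0][#6] is the SMARTS for an ether: an aliphatic oxygen bridging two carbons with no H on the oxygen.
The molecule carries 2 separate instances of a methoxy ether (-OCH3) meeting every constraint; each maps to a distinct set of atoms, giving 2 matches.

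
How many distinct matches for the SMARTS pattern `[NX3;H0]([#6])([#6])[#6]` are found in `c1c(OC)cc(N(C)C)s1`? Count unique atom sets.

1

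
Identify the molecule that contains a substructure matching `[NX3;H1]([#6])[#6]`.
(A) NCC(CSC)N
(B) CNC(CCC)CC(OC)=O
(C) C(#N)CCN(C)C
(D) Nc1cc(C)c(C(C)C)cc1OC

[NX3;H1]([#6])[#6] describes a trivalent nitrogen with one H, bonded to two carbons (a secondary amine).
(A) has a primary amino group (-NH2) but the nitrogen has H2 and only one carbon neighbour.
(B) contains an N-methylamino group (-NHCH3), which satisfies every atom and bond constraint.
(C) has a dimethylamino group (-N(CH3)2) but the nitrogen has H0, not H1.
(D) has a primary amino group (-NH2) but the nitrogen has H2 and only one carbon neighbour.
So the answer is (B).

B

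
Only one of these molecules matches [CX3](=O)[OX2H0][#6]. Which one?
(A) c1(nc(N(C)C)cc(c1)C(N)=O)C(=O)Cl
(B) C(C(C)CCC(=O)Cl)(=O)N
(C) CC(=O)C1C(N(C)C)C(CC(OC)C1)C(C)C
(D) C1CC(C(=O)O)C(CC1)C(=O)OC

D

[CX3](=O)[OX2H0][#6] describes a carbonyl carbon bonded to an oxygen that is itself bonded to carbon (no H on that O) (an ester).
(A) has a primary amide (-C(=O)NH2) but the carbonyl is bonded to N, not to an O-C linkage.
(B) has a primary amide (-C(=O)NH2) but the carbonyl is bonded to N, not to an O-C linkage.
(C) has a methoxy ether (-OCH3) but the ether oxygen is not adjacent to a C=O carbon.
(D) contains a methyl-ester group (-C(=O)OCH3), which satisfies every atom and bond constraint.
So the answer is (D).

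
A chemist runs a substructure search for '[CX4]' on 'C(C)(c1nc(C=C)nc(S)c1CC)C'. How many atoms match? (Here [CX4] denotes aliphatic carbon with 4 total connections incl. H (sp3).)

The query [CX4] means: C with X4: aliphatic carbon with exactly 4 total connections (bonds + H).
Check the 14 heavy atoms by environment: 2× n (aromatic, X2) → no; 4× c (aromatic, X3) → no; 1× S (X2) → no; 5× C (X4) → match; 2× C (X3) → no.
That gives 5 matching atoms.

5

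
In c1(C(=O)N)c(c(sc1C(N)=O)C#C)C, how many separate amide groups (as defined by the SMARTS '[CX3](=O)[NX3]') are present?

[CX3](=O)[NX3] is the SMARTS for an amide: a carbonyl carbon bonded to a trivalent nitrogen.
The molecule carries 2 separate instances of a primary amide (-C(=O)NH2) meeting every constraint; each maps to a distinct set of atoms, giving 2 matches.

2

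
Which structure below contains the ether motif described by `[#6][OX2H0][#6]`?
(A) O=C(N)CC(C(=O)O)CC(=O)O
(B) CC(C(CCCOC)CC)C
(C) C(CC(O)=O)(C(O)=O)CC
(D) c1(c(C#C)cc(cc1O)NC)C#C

B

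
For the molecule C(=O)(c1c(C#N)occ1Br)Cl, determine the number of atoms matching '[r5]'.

5

Check the 11 heavy atoms by environment: 1× o (aromatic, in 5-ring) → match; 4× c (aromatic, in 5-ring) → match; 2× C (acyclic) → no; 1× N (acyclic) → no; 1× O (acyclic) → no; 1× Cl (acyclic) → no; 1× Br (acyclic) → no.
Summing the matching environments: 1 + 4 = 5 matching atoms.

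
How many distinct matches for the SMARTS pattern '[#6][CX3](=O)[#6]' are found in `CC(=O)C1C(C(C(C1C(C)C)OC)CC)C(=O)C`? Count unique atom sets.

[#6][CX3](=O)[#6] is the SMARTS for a ketone: a carbonyl carbon (no H) flanked by two carbons.
The molecule carries 2 separate instances of an acetyl/ketone group (-C(=O)CH3) meeting every constraint; each maps to a distinct set of atoms, giving 2 matches.

2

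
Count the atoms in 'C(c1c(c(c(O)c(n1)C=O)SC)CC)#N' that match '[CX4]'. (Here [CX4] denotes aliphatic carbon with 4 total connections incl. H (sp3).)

The query [CX4] means: C with X4: aliphatic carbon with exactly 4 total connections (bonds + H).
Check the 15 heavy atoms by environment: 1× n (aromatic, X2) → no; 5× c (aromatic, X3) → no; 1× C (X2) → no; 1× N (X1) → no; 3× C (X4) → match; 1× O (X2) → no; 1× S (X2) → no; 1× C (X3) → no; 1× O (X1) → no.
That gives 3 matching atoms.

3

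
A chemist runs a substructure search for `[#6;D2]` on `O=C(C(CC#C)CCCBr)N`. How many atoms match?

5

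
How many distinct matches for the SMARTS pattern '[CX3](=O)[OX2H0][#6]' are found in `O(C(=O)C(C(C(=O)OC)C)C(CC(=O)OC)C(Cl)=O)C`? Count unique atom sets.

3

[CX3](=O)[OX2H0][#6] is the SMARTS for an ester: a carbonyl carbon bonded to an oxygen that is itself bonded to carbon (no H on that O).
The molecule carries 3 separate instances of a methyl-ester group (-C(=O)OCH3) meeting every constraint; each maps to a distinct set of atoms, giving 3 matches.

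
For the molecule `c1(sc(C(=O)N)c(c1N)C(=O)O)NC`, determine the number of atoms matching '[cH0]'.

The query [cH0] means: aromatic carbon with no attached hydrogen (substituted or ring-fusion).
Check the 14 heavy atoms by environment: 1× s (aromatic, H0) → no; 4× c (aromatic, H0) → match; 1× N (H1) → no; 1× C (H3) → no; 2× C (H0) → no; 2× O (H0) → no; 2× N (H2) → no; 1× O (H1) → no.
That gives 4 matching atoms.

4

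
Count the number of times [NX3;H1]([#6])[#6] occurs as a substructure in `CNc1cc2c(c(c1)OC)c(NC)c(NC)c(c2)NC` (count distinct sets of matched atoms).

4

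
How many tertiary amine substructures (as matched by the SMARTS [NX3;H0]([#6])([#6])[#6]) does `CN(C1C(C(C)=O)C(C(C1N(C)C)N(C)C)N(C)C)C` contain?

4

[NX3;H0]([#6])([#6])[#6] is the SMARTS for a tertiary amine: a trivalent nitrogen with no H, bonded to three carbons.
The molecule carries 4 separate instances of a dimethylamino group (-N(CH3)2) meeting every constraint; each maps to a distinct set of atoms, giving 4 matches.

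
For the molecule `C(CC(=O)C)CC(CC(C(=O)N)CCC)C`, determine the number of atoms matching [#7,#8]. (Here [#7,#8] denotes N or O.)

3

The query [#7,#8] means: nitrogen or oxygen (comma = OR).
Check the 16 heavy atoms by environment: 13× C → no; 2× O → match; 1× N → match.
Summing the matching environments: 2 + 1 = 3 matching atoms.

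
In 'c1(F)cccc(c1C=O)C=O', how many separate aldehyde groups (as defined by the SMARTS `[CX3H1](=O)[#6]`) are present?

2

[CX3H1](=O)[#6] is the SMARTS for an aldehyde: an sp2 carbon with one H, double-bonded to O and single-bonded to carbon.
The molecule carries 2 separate instances of an aldehyde (-CHO) meeting every constraint; each maps to a distinct set of atoms, giving 2 matches.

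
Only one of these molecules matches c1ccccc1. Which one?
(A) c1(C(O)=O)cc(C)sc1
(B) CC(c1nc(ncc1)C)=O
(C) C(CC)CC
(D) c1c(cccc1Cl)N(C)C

c1ccccc1 describes six aromatic carbons in a ring (a benzene ring).
(A) has a methyl group (-CH3) but no six-membered all-carbon aromatic ring is present.
(B) has a methyl group (-CH3) but no six-membered all-carbon aromatic ring is present.
(C) has a methyl group (-CH3) but no six-membered all-carbon aromatic ring is present.
(D) contains the required atom environment, so the pattern matches.
So the answer is (D).

D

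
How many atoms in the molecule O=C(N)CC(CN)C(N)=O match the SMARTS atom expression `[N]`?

3

The query [N] means: uppercase N matches aliphatic (non-aromatic) nitrogen only.
Check the 10 heavy atoms by environment: 5× C → no; 2× O → no; 3× N → match.
That gives 3 matching atoms.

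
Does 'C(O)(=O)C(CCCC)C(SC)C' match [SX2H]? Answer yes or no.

The pattern [SX2H] describes an aliphatic sulfur with two connections, one being H — a thiol.
The closest candidate here is a methylthio ether (-SCH3), but the sulfur has H0 (bonded to two carbons), not H1. No other fragment satisfies the full query, so there is no match.

No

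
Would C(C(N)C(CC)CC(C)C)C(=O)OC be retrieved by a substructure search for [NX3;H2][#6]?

The pattern [NX3;H2][#6] describes a trivalent nitrogen with two H attached to carbon — a primary amine.
The molecule carries a primary amino group (-NH2), whose atoms satisfy every constraint of the query, so the pattern matches.

Yes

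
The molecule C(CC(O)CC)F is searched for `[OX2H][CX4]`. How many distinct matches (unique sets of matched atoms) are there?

1

[OX2H][CX4] is the SMARTS for an aliphatic alcohol: a hydroxyl oxygen bound to an sp3 (X4) carbon.
Exactly one fragment in the molecule meets all constraints, giving 1 match.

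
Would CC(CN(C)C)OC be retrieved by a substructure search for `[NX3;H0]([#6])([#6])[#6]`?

The pattern [NX3;H0]([#6])([#6])[#6] describes a trivalent nitrogen with no H, bonded to three carbons — a tertiary amine.
The molecule carries a dimethylamino group (-N(CH3)2), whose atoms satisfy every constraint of the query, so the pattern matches.

Yes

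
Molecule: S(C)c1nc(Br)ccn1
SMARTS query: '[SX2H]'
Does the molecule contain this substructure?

The pattern [SX2H] describes an aliphatic sulfur with two connections, one being H — a thiol.
The closest candidate here is a methylthio ether (-SCH3), but the sulfur has H0 (bonded to two carbons), not H1. No other fragment satisfies the full query, so there is no match.

No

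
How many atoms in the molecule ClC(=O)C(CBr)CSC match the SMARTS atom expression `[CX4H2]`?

2

The query [CX4H2] means: sp3 carbon (X4) with exactly two hydrogens.
Check the 9 heavy atoms by environment: 2× C (H2, X4) → match; 1× C (H1, X4) → no; 1× C (H0, X3) → no; 1× O (H0, X1) → no; 1× Cl (H0, X1) → no; 1× Br (H0, X1) → no; 1× S (H0, X2) → no; 1× C (H3, X4) → no.
That gives 2 matching atoms.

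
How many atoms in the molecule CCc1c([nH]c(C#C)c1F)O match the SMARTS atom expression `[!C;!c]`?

3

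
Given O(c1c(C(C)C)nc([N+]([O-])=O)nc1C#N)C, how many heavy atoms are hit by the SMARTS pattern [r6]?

6

Check the 16 heavy atoms by environment: 2× n (aromatic, in 6-ring) → match; 4× c (aromatic, in 6-ring) → match; 1× N (charge +1, acyclic) → no; 1× O (charge -1, acyclic) → no; 2× O (acyclic) → no; 5× C (acyclic) → no; 1× N (acyclic) → no.
Summing the matching environments: 2 + 4 = 6 matching atoms.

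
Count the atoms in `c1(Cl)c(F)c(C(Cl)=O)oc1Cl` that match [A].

The query [A] means: A matches any aliphatic (non-aromatic) heavy atom.
Check the 11 heavy atoms by environment: 1× o (aromatic) → no; 4× c (aromatic) → no; 3× Cl → match; 1× F → match; 1× C → match; 1× O → match.
Summing the matching environments: 3 + 1 + 1 + 1 = 6 matching atoms.

6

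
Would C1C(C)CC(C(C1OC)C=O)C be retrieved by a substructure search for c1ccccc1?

No

The pattern c1ccccc1 describes six aromatic carbons in a ring — a benzene ring.
The closest candidate here is a methyl group (-CH3), but no six-membered all-carbon aromatic ring is present. No other fragment satisfies the full query, so there is no match.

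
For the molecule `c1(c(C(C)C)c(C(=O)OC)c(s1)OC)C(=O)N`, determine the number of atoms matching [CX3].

2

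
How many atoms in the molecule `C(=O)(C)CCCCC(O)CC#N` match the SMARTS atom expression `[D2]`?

6

Check the 12 heavy atoms by environment: 6× C (D2) → match; 2× C (D3) → no; 2× O (D1) → no; 1× C (D1) → no; 1× N (D1) → no.
That gives 6 matching atoms.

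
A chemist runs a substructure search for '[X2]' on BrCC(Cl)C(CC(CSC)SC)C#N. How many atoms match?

3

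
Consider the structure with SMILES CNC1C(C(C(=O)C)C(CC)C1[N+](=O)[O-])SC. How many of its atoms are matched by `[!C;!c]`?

The query [!C;!c] means: neither aliphatic nor aromatic carbon — same as [!#6].
Check the 17 heavy atoms by environment: 11× C → no; 1× S → match; 1× N (charge +1) → match; 1× O (charge -1) → match; 2× O → match; 1× N → match.
Summing the matching environments: 1 + 1 + 1 + 2 + 1 = 6 matching atoms.

6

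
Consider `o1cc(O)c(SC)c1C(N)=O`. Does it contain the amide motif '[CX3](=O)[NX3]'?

Yes

The pattern [CX3](=O)[NX3] describes a carbonyl carbon bonded to a trivalent nitrogen — an amide.
The molecule carries a primary amide (-C(=O)NH2), whose atoms satisfy every constraint of the query, so the pattern matches.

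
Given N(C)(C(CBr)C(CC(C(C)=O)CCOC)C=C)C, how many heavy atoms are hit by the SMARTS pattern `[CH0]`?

Check the 18 heavy atoms by environment: 5× C (H2) → no; 4× C (H1) → no; 1× C (H0) → match; 2× O (H0) → no; 4× C (H3) → no; 1× N (H0) → no; 1× Br (H0) → no.
That gives 1 matching atom.

1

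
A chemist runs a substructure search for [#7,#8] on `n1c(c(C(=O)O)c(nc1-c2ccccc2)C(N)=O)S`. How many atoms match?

The query [#7,#8] means: nitrogen or oxygen (comma = OR).
Check the 19 heavy atoms by environment: 2× n (aromatic) → match; 10× c (aromatic) → no; 1× S → no; 2× C → no; 3× O → match; 1× N → match.
Summing the matching environments: 2 + 3 + 1 = 6 matching atoms.

6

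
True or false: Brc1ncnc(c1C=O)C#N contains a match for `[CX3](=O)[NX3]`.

False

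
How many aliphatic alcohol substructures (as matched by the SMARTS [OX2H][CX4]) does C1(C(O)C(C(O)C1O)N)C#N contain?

3

[OX2H][CX4] is the SMARTS for an aliphatic alcohol: a hydroxyl oxygen bound to an sp3 (X4) carbon.
The molecule carries 3 separate instances of a hydroxyl group (-OH) meeting every constraint; each maps to a distinct set of atoms, giving 3 matches.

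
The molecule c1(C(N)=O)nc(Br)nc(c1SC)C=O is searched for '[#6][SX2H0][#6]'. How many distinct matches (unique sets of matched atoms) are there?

[#6][SX2H0][#6] is the SMARTS for a thioether: an aliphatic sulfur bridging two carbons with no H on the sulfur.
Exactly one fragment in the molecule meets all constraints, giving 1 match.

1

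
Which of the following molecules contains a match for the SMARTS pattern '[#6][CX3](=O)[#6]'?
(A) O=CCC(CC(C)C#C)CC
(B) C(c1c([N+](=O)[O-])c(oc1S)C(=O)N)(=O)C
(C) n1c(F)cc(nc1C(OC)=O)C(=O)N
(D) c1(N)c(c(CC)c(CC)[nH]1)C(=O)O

B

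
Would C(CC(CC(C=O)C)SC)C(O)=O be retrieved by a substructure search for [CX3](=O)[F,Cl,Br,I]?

No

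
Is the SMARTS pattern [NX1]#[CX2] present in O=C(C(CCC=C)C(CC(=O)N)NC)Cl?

The pattern [NX1]#[CX2] describes a nitrogen triple-bonded to a two-connected carbon — a nitrile.
The closest candidate here is a primary amide (-C(=O)NH2), but the nitrogen is NX3, not NX1. No other fragment satisfies the full query, so there is no match.

No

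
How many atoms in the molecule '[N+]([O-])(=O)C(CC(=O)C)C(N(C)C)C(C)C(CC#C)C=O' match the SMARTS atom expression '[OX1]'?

4

The query [OX1] means: aliphatic oxygen with one total connection — typically a carbonyl =O or an oxide.
Check the 20 heavy atoms by environment: 10× C (X4) → no; 2× C (X3) → no; 3× O (X1) → match; 2× C (X2) → no; 1× N (X3) → no; 1× N (charge +1, X3) → no; 1× O (charge -1, X1) → match.
Summing the matching environments: 3 + 1 = 4 matching atoms.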